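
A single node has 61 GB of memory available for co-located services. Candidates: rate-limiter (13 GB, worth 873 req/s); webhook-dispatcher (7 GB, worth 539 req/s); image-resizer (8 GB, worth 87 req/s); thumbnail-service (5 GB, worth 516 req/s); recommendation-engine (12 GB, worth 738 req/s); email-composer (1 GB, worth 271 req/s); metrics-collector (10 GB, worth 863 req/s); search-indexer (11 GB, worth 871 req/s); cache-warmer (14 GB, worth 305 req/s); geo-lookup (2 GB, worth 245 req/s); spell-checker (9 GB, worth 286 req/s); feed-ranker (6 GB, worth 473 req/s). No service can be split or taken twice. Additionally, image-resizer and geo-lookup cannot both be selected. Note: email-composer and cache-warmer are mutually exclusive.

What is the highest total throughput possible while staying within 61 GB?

4916

A density-first pass picks rate-limiter + webhook-dispatcher + thumbnail-service + email-composer + metrics-collector + search-indexer + geo-lookup + feed-ranker — 4651 at 55 GB.
Replace feed-ranker with recommendation-engine: the trade gains 265 net, giving 4916 at 61 GB.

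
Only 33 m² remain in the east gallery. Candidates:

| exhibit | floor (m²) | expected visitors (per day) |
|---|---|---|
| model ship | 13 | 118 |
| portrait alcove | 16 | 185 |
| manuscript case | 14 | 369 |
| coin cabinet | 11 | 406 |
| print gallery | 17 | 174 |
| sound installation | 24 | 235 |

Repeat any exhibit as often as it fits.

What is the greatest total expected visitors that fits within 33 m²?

The ratio ordering already packs tightly: 3×coin cabinet, 33 m², 1218.
That's the maximum — no swap from here does better than 1218.

1218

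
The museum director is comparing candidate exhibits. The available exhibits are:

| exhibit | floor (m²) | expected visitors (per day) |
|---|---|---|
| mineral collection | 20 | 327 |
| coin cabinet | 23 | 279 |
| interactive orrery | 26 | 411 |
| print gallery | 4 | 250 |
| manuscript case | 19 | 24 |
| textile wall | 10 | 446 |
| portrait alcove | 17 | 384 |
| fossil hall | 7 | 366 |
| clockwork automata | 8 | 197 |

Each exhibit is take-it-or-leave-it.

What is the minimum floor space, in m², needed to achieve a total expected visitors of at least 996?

Look for the lowest-floor combination reaching 996.
Taking print gallery + textile wall + fossil hall gives 1062 (≥ 996) for 21 m².
Below 21 m² the best achievable stays under 996.

21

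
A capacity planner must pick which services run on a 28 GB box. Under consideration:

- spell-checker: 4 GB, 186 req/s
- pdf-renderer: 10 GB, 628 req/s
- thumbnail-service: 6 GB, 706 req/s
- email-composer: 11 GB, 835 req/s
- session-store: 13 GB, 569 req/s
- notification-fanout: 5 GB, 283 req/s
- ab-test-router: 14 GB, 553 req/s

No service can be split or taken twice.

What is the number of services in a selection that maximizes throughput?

3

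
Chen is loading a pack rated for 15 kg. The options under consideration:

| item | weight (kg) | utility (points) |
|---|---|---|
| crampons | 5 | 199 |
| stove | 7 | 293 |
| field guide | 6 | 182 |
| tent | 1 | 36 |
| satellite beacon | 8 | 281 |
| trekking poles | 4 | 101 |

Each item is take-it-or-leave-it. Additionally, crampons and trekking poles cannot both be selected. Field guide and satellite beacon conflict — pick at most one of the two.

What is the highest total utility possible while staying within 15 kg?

Density check — stove 41.86, crampons 39.80, tent 36.00 are the best per kg.
Greedy by ratio would take crampons + stove + tent: 13 kg used, total 528.
The 6 kg tied up in crampons and tent is better spent on satellite beacon — total rises to 574 (15 kg).
That's the maximum — no feasible swap from here does better than 574.

574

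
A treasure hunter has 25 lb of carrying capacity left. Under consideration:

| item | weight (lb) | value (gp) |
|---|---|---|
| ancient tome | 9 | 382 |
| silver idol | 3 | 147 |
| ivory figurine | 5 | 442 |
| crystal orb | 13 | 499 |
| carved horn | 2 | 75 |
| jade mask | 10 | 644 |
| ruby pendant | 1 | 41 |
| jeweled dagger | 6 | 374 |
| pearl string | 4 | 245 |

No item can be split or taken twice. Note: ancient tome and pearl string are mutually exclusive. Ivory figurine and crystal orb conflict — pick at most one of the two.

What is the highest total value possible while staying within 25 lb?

1705

Ranking by ratio (value/lb): ivory figurine 88.40, jade mask 64.40, jeweled dagger 62.33, pearl string 61.25.
Taking ivory figurine + jade mask + jeweled dagger + pearl string: 25 lb used, 1705 in value.
That's the maximum — no feasible swap from here does better than 1705.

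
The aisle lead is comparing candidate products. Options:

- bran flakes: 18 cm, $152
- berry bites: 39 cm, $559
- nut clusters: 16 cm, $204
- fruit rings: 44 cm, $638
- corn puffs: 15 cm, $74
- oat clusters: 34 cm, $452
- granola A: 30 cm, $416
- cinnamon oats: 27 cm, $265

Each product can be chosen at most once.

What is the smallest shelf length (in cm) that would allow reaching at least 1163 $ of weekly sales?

Need the lightest bundle worth ≥ 1163.
berry bites + fruit rings reaches 1197 using 83 cm.
No combination under 83 cm hits 1163.

83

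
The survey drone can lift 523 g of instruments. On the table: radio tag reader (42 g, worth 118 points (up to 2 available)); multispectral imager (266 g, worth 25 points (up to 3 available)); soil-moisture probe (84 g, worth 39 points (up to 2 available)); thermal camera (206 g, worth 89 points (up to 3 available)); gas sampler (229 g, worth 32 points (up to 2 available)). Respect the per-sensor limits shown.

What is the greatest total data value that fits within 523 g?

414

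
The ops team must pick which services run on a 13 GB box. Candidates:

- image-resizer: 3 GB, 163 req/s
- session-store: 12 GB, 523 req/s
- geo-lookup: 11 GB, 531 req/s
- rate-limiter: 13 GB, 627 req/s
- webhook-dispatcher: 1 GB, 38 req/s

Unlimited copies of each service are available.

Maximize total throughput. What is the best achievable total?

690

4×image-resizer + webhook-dispatcher uses 13 of the 13 GB and totals 690.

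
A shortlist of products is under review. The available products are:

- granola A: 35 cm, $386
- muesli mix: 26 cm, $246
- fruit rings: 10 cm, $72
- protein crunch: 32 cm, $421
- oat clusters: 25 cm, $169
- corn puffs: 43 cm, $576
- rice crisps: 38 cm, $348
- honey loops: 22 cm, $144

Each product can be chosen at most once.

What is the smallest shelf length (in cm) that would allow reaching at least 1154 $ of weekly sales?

Need the lightest bundle worth ≥ 1154.
protein crunch + oat clusters + corn puffs reaches 1166 using 100 cm.
No combination under 100 cm hits 1154.

100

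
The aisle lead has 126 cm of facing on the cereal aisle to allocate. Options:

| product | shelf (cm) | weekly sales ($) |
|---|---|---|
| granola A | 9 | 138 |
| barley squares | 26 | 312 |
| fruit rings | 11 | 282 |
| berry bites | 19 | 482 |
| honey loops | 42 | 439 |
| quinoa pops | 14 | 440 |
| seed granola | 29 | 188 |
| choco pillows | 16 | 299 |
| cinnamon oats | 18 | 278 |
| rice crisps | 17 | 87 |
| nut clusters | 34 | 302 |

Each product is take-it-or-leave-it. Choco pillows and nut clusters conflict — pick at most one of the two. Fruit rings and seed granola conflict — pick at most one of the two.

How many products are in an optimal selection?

Optimal total is 2231.
granola A + barley squares + fruit rings + berry bites + quinoa pops + choco pillows + cinnamon oats hits 2231 at 113 cm.
Any selection reaching 2231 contains exactly 7 products.

7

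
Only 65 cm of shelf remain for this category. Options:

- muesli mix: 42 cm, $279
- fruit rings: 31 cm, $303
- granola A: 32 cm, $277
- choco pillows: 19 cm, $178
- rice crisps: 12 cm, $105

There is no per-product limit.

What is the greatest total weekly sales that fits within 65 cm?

606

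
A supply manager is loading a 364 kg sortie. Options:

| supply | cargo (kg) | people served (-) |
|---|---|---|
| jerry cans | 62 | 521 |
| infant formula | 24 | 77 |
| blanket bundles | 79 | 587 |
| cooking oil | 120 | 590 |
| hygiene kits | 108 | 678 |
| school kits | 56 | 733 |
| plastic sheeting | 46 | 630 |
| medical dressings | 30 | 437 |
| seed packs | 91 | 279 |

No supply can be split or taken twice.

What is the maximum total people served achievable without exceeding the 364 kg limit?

By people served per kg: medical dressings 14.57, plastic sheeting 13.70, school kits 13.09 lead.
A density-first pass picks jerry cans + infant formula + blanket bundles + school kits + plastic sheeting + medical dressings — 2985 at 297 kg.
Dropping infant formula frees 24 kg; slotting in seed packs (91 kg) lifts the total to 3187 at 364 kg.
The closest alternative, jerry cans + blanket bundles + hygiene kits + school kits + plastic sheeting, reaches only 3149.

3187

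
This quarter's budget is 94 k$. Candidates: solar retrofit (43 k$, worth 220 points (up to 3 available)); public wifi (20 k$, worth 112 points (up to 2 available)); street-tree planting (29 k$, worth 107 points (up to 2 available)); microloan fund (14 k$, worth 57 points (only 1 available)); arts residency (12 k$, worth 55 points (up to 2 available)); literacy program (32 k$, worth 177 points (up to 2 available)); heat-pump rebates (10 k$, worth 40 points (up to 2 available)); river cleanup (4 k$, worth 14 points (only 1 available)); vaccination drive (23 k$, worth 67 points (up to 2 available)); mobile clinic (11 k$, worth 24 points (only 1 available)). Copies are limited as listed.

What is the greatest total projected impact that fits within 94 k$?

Ranking by ratio (projected impact/k$): public wifi 5.60, literacy program 5.53, solar retrofit 5.12.
Greedy by ratio would take 2×public wifi + arts residency + literacy program + heat-pump rebates: 94 k$ used, total 496.
Dropping public wifi and arts residency frees 32 k$; slotting in literacy program (32 k$) lifts the total to 506 at 94 k$.
That's the maximum — no swap from here does better than 506.

506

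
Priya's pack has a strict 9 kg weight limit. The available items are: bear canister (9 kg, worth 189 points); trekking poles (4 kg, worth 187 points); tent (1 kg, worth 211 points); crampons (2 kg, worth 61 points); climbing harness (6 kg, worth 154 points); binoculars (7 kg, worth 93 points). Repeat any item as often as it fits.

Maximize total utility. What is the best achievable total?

1899

The ratio ordering already packs tightly: 9×tent, 9 kg, 1899.
Nothing else within 9 kg beats 1899.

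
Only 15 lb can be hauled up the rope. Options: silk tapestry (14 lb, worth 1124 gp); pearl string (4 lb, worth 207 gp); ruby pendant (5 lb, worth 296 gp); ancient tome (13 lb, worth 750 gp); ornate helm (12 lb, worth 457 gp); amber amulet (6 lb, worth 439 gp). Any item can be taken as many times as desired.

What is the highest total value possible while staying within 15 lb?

Silk tapestry uses 14 of the 15 lb and totals 1124.
No other feasible combination exceeds 1124.

1124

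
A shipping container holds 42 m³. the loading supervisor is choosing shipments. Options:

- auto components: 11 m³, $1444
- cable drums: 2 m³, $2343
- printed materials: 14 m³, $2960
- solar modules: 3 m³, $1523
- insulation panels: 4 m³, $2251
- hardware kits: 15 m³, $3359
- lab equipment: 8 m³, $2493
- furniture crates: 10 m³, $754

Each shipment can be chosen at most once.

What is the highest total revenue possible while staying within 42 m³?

13014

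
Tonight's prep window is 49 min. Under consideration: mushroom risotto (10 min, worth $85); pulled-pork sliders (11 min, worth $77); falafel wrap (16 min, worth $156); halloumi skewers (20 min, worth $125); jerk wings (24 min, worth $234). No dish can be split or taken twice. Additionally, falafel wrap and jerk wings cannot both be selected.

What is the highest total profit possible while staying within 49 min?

396

By profit per min: falafel wrap 9.75, jerk wings 9.75, mushroom risotto 8.50, pulled-pork sliders 7.00 lead.
Best packing: mushroom risotto + pulled-pork sliders + jerk wings — 45 min, 396 total.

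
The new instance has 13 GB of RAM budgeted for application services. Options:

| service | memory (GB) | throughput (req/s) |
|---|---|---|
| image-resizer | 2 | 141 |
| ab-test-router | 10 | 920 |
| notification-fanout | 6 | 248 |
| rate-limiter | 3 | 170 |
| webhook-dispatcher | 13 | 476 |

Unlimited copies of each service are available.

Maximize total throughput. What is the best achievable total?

The ratio heuristic lands on image-resizer + ab-test-router (1061) but leaves 1 GB idle.
Dropping image-resizer frees 2 GB; slotting in rate-limiter (3 GB) lifts the total to 1090 at 13 GB.

1090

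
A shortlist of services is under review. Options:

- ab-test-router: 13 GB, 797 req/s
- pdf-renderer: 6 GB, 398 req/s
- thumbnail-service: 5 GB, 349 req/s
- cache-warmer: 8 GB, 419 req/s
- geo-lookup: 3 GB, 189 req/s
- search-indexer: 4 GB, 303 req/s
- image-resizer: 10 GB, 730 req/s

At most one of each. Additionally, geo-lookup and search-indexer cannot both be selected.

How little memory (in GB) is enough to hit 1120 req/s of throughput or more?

16

Need the lightest bundle worth ≥ 1120.
pdf-renderer + image-resizer reaches 1128 using 16 GB.
Any bundle with less than 16 GB falls short of 1120.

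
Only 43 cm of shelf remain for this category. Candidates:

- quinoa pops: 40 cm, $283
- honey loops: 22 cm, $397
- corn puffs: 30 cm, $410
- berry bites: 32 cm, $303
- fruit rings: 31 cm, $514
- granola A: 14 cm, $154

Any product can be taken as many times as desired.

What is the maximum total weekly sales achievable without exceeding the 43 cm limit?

551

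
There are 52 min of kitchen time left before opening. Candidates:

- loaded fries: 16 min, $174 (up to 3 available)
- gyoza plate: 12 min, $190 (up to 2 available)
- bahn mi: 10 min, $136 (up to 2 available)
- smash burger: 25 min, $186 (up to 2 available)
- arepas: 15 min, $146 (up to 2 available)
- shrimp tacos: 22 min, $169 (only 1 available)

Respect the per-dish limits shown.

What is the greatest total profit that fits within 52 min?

690

The ratio heuristic lands on 2×gyoza plate + 2×bahn mi (652) but leaves 8 min idle.
The 10 min tied up in bahn mi is better spent on loaded fries — total rises to 690 (50 min).
The spare 2 min is too small for any remaining dish, and no exchange beats 690.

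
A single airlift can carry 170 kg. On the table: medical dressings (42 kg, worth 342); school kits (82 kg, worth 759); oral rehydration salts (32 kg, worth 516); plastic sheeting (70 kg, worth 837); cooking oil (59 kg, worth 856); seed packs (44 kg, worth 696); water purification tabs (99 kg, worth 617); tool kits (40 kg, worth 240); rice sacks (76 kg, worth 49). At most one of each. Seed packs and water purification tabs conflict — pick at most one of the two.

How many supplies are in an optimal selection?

3

Optimal total is 2209.
For example oral rehydration salts + plastic sheeting + cooking oil achieves it, using 161 kg.
Any selection reaching 2209 contains exactly 3 supplies.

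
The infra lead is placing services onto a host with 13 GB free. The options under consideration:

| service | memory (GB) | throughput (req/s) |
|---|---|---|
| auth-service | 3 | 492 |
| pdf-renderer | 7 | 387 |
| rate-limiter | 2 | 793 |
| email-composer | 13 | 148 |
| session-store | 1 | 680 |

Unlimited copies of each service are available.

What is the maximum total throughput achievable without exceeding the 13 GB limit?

8840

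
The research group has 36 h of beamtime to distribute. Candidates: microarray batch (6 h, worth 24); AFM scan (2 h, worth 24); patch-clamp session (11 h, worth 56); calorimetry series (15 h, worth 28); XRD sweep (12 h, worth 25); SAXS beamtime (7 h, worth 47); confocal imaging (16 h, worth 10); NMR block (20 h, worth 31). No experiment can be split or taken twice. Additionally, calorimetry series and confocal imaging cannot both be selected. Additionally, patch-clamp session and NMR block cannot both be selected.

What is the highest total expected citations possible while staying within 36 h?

Filling by ratio: microarray batch + AFM scan + patch-clamp session + SAXS beamtime for 151, with 10 h left unused.
Dropping microarray batch frees 6 h; slotting in calorimetry series (15 h) lifts the total to 155 at 35 h.
The closest alternative, microarray batch + patch-clamp session + XRD sweep + SAXS beamtime, reaches only 152.

155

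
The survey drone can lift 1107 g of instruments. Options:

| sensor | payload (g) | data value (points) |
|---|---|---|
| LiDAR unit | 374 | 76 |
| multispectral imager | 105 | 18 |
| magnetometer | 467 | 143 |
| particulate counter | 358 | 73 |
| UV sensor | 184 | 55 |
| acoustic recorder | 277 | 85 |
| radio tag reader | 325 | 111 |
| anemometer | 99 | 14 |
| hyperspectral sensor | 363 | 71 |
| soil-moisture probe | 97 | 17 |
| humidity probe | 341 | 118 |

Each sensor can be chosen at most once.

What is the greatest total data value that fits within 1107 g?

346

Greedy by ratio would take acoustic recorder + radio tag reader + soil-moisture probe + humidity probe: 1040 g used, total 331.
Replace radio tag reader and soil-moisture probe with magnetometer: the trade gains 15 net, giving 346 at 1085 g.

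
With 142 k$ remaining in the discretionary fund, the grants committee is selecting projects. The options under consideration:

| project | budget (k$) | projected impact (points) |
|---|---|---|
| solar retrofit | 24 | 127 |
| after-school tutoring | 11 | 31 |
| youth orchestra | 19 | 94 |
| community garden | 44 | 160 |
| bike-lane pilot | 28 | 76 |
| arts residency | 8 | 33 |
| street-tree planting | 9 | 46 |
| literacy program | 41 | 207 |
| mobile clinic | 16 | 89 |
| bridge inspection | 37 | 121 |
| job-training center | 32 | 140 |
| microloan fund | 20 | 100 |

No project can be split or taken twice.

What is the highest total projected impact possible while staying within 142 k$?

709

A density-first pass picks solar retrofit + youth orchestra + arts residency + street-tree planting + literacy program + mobile clinic + microloan fund — 696 at 137 k$.
The 27 k$ tied up in youth orchestra and arts residency is better spent on job-training center — total rises to 709 (142 k$).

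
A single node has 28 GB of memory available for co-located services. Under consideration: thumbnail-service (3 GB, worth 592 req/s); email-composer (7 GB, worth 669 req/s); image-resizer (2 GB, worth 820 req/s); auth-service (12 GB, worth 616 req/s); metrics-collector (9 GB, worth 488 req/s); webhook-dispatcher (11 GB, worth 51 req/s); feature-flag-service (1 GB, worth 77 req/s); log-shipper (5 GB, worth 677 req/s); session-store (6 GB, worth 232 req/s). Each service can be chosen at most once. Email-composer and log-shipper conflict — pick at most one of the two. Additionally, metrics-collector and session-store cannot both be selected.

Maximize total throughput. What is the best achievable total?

Best packing: thumbnail-service + image-resizer + auth-service + log-shipper + session-store — 28 GB, 2937 total.

2937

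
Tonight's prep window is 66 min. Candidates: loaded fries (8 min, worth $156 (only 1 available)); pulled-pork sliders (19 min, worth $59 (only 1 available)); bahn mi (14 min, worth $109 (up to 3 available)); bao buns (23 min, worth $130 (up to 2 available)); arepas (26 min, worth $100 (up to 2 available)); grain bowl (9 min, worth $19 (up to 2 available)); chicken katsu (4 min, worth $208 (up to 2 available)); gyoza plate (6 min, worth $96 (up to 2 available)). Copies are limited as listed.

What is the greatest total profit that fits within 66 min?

1003

Ranking by ratio (profit/min): chicken katsu 52.00, loaded fries 19.50, gyoza plate 16.00, bahn mi 7.79.
Taking the top-ratio dishes first gives loaded fries + 2×bahn mi + grain bowl + 2×chicken katsu + 2×gyoza plate for 1001 (65 min).
The 23 min tied up in bahn mi and grain bowl is better spent on bao buns — total rises to 1003 (65 min).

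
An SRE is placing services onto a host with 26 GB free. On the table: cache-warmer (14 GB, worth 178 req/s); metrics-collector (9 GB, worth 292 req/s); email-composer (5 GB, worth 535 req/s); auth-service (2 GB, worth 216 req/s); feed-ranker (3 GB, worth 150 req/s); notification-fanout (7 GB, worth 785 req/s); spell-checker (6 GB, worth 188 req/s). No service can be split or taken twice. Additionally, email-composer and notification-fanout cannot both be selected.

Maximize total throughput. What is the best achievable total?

Taking metrics-collector + auth-service + notification-fanout + spell-checker: 24 GB used, 1481 in throughput.
An exhaustive check of the 128 subsets confirms 1481.

1481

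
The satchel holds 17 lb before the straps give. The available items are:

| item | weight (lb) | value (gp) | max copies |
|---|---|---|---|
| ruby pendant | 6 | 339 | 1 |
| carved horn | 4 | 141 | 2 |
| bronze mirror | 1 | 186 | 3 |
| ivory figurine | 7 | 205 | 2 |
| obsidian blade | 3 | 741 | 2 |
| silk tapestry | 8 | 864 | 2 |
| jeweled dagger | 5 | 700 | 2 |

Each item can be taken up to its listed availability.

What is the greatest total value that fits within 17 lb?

Taking the top-ratio items first gives 3×bronze mirror + 2×obsidian blade + jeweled dagger for 2740 (14 lb).
Replace 2×bronze mirror with jeweled dagger: the trade gains 328 net, giving 3068 at 17 lb.

3068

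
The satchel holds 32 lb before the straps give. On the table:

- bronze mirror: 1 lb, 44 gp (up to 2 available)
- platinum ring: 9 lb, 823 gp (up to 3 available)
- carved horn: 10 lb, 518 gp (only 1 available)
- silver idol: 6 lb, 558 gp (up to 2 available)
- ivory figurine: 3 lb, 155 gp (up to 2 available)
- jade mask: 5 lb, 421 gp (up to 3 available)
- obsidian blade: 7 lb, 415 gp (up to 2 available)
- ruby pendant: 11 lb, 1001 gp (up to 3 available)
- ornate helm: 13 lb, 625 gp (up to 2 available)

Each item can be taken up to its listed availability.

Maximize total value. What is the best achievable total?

Taking the top-ratio items first gives 2×bronze mirror + 2×platinum ring + 2×silver idol for 2850 (32 lb).
The 11 lb tied up in 2×bronze mirror and platinum ring is better spent on ruby pendant — total rises to 2940 (32 lb).
That's the maximum — no swap from here does better than 2940.

2940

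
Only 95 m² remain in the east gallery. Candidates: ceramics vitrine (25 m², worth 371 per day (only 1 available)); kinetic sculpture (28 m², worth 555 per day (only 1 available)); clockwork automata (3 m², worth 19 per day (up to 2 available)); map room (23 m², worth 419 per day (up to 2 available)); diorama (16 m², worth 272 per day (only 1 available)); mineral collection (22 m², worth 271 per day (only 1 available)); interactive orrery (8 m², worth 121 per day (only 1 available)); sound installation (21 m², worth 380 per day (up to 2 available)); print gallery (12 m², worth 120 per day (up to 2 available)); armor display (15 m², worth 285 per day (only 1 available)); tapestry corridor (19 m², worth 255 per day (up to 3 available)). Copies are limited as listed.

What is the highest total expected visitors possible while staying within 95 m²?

1773

A density-first pass picks kinetic sculpture + 2×clockwork automata + 2×map room + armor display — 1716 at 95 m².
Replace 2×clockwork automata and armor display with sound installation: the trade gains 57 net, giving 1773 at 95 m².
That's the maximum — no swap from here does better than 1773.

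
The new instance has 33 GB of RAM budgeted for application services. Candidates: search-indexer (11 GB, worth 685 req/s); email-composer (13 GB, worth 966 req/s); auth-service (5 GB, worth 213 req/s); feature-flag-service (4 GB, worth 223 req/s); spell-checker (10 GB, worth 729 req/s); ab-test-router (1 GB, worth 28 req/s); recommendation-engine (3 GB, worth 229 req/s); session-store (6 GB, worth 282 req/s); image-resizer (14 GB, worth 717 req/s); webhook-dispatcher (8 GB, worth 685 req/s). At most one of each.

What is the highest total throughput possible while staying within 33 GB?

2408

By throughput per GB: webhook-dispatcher 85.62, recommendation-engine 76.33, email-composer 74.31, spell-checker 72.90 lead.
A density-first pass picks email-composer + auth-service + feature-flag-service + recommendation-engine + webhook-dispatcher — 2316 at 33 GB.
But email-composer + spell-checker + ab-test-router + webhook-dispatcher fits in 32 GB and reaches 2408.
Nothing else within 33 GB beats 2408.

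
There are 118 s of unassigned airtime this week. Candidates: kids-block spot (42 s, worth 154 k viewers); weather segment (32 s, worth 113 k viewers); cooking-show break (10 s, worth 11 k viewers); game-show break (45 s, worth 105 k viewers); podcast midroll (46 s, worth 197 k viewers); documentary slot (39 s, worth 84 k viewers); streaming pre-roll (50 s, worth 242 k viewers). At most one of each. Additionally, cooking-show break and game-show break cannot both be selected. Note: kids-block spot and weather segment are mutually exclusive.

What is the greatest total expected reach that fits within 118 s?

Taking cooking-show break + podcast midroll + streaming pre-roll: 106 s used, 450 in expected reach.
Every other selection either busts 118 s or breaks a pairing rule or fails to beat 450.

450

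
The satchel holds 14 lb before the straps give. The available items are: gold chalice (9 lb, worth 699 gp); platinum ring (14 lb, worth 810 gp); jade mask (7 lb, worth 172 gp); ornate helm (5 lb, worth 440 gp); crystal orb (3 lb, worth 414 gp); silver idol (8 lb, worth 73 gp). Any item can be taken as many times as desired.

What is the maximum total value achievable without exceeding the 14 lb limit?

1682

Density check — crystal orb 138.00, ornate helm 88.00, gold chalice 77.67, platinum ring 57.86 are the best per lb.
Filling by ratio: 4×crystal orb for 1656, with 2 lb left unused.
Replace crystal orb with ornate helm: the trade gains 26 net, giving 1682 at 14 lb.
No other feasible combination exceeds 1682.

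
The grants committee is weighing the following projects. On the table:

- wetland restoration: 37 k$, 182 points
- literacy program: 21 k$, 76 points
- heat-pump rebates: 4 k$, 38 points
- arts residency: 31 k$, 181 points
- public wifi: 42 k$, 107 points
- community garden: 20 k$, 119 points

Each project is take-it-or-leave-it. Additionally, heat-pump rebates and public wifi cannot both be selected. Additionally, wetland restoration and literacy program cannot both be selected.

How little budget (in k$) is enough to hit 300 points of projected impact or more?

51

Look for the lowest-budget combination reaching 300.
arts residency + community garden: 300 projected impact at 51 k$.
No combination under 51 k$ hits 300.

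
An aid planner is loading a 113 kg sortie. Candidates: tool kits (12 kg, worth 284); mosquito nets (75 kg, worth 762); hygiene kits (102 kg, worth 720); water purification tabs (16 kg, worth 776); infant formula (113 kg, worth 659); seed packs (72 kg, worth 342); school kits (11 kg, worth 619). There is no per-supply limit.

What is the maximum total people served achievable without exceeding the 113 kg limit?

6190

Taking 10×school kits: 110 kg used, 6190 in people served.
Every other selection either busts 113 kg or fails to beat 6190.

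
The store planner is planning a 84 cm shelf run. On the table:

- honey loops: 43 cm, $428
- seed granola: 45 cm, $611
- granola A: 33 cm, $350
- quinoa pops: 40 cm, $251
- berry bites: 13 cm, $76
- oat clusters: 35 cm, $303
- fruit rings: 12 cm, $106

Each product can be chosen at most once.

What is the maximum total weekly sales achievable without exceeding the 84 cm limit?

961

By weekly sales per cm: seed granola 13.58, granola A 10.61, honey loops 9.95 lead.
The ratio ordering already packs tightly: seed granola + granola A, 78 cm, 961.
Every other selection either busts 84 cm or fails to beat 961.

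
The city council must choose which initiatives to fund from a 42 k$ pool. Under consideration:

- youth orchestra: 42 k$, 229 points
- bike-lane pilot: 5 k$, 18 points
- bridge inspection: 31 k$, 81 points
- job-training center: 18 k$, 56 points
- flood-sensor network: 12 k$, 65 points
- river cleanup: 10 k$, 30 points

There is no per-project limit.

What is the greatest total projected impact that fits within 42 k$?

Ranking by ratio (projected impact/k$): youth orchestra 5.45, flood-sensor network 5.42, bike-lane pilot 3.60.
Taking youth orchestra: 42 k$ used, 229 in projected impact.
No other feasible combination exceeds 229.

229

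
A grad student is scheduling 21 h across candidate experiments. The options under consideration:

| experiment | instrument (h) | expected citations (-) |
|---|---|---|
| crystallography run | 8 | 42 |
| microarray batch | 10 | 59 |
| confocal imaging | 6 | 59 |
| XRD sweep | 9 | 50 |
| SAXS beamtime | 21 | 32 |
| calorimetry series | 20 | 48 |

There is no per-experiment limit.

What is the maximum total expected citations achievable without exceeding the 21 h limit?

By expected citations per h: confocal imaging 9.83, microarray batch 5.90, XRD sweep 5.56, crystallography run 5.25 lead.
The ratio ordering already packs tightly: 3×confocal imaging, 18 h, 177.
Every other selection either busts 21 h or fails to beat 177.

177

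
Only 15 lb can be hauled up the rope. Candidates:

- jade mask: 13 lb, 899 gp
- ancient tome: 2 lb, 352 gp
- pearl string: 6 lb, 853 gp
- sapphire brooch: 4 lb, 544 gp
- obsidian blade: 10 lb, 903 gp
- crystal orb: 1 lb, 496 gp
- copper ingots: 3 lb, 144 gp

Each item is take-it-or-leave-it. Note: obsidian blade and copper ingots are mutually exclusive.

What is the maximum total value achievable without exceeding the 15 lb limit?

By value per lb: crystal orb 496.00, ancient tome 176.00, pearl string 142.17, sapphire brooch 136.00 lead.
Taking ancient tome + pearl string + sapphire brooch + crystal orb: 13 lb used, 2245 in value.
Every other selection either busts 15 lb or breaks a pairing rule or fails to beat 2245.

2245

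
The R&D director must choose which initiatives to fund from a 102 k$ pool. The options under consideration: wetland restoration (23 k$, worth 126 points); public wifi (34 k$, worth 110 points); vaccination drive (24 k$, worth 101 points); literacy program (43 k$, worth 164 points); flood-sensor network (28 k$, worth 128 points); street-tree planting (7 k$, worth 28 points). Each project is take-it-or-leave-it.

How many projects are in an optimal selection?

4

The maximum projected impact within 102 k$ is 446.
One optimal bundle: wetland restoration + literacy program + flood-sensor network + street-tree planting (101 k$).
Any selection reaching 446 contains exactly 4 projects.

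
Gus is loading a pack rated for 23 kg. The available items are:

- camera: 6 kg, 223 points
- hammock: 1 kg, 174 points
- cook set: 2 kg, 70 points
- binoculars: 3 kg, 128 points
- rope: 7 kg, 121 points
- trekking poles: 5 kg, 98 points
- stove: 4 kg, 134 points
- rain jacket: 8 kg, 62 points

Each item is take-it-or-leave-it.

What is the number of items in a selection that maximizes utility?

Optimal total is 850.
camera + hammock + cook set + binoculars + rope + stove hits 850 at 23 kg.
Any selection reaching 850 contains exactly 6 items.

6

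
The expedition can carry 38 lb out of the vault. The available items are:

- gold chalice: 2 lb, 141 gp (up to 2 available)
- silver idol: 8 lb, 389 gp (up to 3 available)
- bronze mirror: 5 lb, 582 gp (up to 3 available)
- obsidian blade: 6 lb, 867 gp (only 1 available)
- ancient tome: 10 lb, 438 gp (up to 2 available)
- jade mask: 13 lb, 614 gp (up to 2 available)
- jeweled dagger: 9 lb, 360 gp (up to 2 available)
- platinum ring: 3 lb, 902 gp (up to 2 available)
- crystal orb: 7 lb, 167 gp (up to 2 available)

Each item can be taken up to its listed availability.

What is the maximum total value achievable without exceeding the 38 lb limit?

4947

Taking the top-ratio items first gives 2×gold chalice + 3×bronze mirror + obsidian blade + 2×platinum ring + crystal orb for 4866 (38 lb).
Dropping gold chalice and crystal orb frees 9 lb; slotting in silver idol (8 lb) lifts the total to 4947 at 37 lb.
The spare 1 lb is too small for any remaining item, and no exchange beats 4947.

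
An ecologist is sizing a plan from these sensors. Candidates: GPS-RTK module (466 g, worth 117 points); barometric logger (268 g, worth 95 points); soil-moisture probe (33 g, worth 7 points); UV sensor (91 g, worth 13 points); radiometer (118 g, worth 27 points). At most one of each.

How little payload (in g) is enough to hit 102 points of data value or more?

Need the lightest bundle worth ≥ 102.
barometric logger + soil-moisture probe: 102 data value at 301 g.
Below 301 g the best achievable stays under 102.

301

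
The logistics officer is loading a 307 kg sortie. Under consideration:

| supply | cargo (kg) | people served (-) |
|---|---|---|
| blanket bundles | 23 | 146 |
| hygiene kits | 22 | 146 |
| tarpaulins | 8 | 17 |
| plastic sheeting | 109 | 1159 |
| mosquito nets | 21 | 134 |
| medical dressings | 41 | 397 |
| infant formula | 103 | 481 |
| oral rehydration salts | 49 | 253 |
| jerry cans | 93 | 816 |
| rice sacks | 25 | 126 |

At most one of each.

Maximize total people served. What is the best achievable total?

Ranking by ratio (people served/kg): plastic sheeting 10.63, medical dressings 9.68, jerry cans 8.77, hygiene kits 6.64.
The ratio heuristic lands on hygiene kits + tarpaulins + plastic sheeting + mosquito nets + medical dressings + jerry cans (2669) but leaves 13 kg idle.
The 21 kg tied up in mosquito nets is better spent on blanket bundles — total rises to 2681 (296 kg).

2681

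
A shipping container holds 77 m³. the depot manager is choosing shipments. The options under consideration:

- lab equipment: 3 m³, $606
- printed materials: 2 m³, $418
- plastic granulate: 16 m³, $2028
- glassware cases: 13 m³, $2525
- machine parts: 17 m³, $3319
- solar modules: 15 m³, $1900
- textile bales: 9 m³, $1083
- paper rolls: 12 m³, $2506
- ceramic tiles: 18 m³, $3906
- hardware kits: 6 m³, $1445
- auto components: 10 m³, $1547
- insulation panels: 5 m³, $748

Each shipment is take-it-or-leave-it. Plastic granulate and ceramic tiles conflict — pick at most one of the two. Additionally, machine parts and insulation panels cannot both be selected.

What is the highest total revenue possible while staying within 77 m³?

15248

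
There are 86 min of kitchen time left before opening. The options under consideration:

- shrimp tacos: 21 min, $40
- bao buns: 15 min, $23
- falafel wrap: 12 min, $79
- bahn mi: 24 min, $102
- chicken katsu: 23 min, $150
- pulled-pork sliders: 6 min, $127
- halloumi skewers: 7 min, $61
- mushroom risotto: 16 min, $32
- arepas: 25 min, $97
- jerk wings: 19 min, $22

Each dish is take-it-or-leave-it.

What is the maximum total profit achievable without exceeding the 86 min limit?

537

A density-first pass picks falafel wrap + bahn mi + chicken katsu + pulled-pork sliders + halloumi skewers — 519 at 72 min.
Dropping falafel wrap frees 12 min; slotting in arepas (25 min) lifts the total to 537 at 85 min.
No other feasible combination exceeds 537.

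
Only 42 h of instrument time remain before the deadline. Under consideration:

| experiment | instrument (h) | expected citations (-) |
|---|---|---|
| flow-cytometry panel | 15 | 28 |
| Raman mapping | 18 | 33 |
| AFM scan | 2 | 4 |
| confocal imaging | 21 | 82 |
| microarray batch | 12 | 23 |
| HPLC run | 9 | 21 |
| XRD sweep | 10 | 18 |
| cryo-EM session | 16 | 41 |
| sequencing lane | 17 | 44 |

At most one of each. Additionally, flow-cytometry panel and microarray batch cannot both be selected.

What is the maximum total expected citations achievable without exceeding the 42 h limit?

AFM scan + confocal imaging + sequencing lane uses 40 of the 42 h and totals 130.

130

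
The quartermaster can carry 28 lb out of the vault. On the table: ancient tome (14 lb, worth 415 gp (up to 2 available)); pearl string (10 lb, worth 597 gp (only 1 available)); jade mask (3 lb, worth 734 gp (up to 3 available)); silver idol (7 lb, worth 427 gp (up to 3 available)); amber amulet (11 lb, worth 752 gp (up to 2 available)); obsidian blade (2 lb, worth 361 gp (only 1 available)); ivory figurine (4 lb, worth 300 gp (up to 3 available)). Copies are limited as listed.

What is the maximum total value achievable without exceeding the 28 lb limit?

3615

Greedy by ratio would take 3×jade mask + obsidian blade + 3×ivory figurine: 23 lb used, total 3463.
The 8 lb tied up in 2×ivory figurine is better spent on amber amulet — total rises to 3615 (26 lb).
The spare 2 lb is too small for any remaining item, and no exchange beats 3615.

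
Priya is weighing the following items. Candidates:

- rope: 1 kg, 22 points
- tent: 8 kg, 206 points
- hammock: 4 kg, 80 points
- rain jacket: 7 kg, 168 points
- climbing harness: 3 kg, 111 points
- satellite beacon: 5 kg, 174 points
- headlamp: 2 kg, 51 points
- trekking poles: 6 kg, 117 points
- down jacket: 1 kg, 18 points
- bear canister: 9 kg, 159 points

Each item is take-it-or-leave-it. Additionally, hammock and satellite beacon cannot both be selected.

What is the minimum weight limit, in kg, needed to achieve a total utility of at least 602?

22

Need the lightest bundle worth ≥ 602.
tent + climbing harness + satellite beacon + trekking poles reaches 608 using 22 kg.
Any bundle with less than 22 kg falls short of 602.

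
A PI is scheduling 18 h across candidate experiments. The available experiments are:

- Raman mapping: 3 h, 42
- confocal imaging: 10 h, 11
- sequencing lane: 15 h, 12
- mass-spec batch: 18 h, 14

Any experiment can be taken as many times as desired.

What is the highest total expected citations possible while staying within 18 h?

252

The ratio ordering already packs tightly: 6×Raman mapping, 18 h, 252.
Every other selection either busts 18 h or fails to beat 252.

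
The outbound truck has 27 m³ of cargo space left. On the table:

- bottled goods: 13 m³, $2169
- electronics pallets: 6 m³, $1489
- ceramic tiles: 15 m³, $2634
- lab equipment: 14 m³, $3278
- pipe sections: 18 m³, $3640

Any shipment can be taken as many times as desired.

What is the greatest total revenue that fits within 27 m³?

6256

The ratio heuristic lands on 4×electronics pallets (5956) but leaves 3 m³ idle.
Replace 2×electronics pallets with lab equipment: the trade gains 300 net, giving 6256 at 26 m³.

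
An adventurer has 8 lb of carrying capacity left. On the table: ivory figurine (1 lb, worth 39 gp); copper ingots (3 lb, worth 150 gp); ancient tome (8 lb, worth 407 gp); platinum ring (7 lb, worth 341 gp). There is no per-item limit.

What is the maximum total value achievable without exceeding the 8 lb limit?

Density check — ancient tome 50.88, copper ingots 50.00, platinum ring 48.71 are the best per lb.
Best packing: ancient tome — 8 lb, 407 total.

407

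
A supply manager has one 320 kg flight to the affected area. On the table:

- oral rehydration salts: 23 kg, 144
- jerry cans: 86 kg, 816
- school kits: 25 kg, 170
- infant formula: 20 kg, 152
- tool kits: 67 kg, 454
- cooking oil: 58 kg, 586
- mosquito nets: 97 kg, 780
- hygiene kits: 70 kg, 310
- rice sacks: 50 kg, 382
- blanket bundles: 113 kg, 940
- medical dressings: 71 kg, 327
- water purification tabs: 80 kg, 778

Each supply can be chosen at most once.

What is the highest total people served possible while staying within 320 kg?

2884

Ranking by ratio (people served/kg): cooking oil 10.10, water purification tabs 9.72, jerry cans 9.49, blanket bundles 8.32.
Jerry cans + school kits + infant formula + cooking oil + rice sacks + water purification tabs uses 319 of the 320 kg and totals 2884.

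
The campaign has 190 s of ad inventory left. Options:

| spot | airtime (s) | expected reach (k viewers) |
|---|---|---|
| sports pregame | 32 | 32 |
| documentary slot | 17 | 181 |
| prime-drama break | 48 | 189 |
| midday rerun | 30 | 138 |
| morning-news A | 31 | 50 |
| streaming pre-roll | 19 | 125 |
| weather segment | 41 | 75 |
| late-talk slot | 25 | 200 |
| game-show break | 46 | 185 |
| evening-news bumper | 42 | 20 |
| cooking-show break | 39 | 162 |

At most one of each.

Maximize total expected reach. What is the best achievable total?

1018

Filling by ratio: documentary slot + midday rerun + streaming pre-roll + late-talk slot + game-show break + cooking-show break for 991, with 14 s left unused.
The 39 s tied up in cooking-show break is better spent on prime-drama break — total rises to 1018 (185 s).
Runner-up documentary slot + prime-drama break + midday rerun + streaming pre-roll + late-talk slot + cooking-show break tops out at 995.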